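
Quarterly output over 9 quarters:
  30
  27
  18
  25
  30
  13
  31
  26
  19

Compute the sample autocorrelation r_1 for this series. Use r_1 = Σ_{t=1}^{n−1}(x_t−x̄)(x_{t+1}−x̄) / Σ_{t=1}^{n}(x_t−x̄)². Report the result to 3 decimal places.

-0.442

Mean x̄ = (30 + 27 + 18 + 25 + 30 + 13 + 31 + 26 + 19)/9 = 24.3333
Numerator Σ_{t=1}^{8}(x_t−x̄)(x_{t+1}−x̄) = -139.7778
Denominator Σ(x_t−x̄)² = 316.0000
r_1 = -139.7778 / 316.0000 = -0.442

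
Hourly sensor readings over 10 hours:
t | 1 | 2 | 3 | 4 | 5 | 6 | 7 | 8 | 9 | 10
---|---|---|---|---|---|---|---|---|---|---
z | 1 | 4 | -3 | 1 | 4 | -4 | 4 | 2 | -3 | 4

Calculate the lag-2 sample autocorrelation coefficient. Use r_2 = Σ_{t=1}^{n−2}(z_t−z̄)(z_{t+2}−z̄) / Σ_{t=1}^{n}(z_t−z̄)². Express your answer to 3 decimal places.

-0.181

Mean z̄ = (1 + 4 − 3 + 1 + 4 − 4 + 4 + 2 − 3 + 4)/10 = 1.0000
Numerator Σ_{t=1}^{8}(z_t−z̄)(z_{t+2}−z̄) = -17.0000
Denominator Σ(z_t−z̄)² = 94.0000
r_2 = -17.0000 / 94.0000 = -0.181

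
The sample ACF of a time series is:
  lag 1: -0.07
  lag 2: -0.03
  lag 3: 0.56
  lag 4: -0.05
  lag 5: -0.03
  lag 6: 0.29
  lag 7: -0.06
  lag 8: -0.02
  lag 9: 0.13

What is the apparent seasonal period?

3

The largest autocorrelation is r_3 = 0.56, with a weaker echo at lag 6 (0.29); the remaining lags stay at or below 0.13.
The dominant spike at lag 3 indicates a seasonal period of 3.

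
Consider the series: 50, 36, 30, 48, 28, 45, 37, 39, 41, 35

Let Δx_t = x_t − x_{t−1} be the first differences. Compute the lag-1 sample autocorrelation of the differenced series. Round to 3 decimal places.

First differences Δx: -14, -6, 18, -20, 17, -8, 2, 2, -6
Mean of differences = -1.6667
Numerator Σ(Δx_t−Δx̄)(Δx_{t+1}−Δx̄) = -878.4444
Denominator Σ(Δx_t−Δx̄)² = 1328.0000
r_1(Δx) = -878.4444 / 1328.0000 = -0.661

-0.661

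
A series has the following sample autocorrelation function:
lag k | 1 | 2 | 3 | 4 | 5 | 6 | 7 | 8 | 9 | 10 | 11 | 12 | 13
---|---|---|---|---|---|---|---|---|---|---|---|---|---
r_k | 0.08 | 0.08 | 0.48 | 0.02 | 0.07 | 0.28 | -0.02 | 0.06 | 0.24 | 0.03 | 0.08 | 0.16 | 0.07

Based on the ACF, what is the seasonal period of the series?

The largest autocorrelation is r_3 = 0.48, with weaker echoes at lags 6 (0.28), 9 (0.24) and 12 (0.16); the remaining lags stay at or below 0.08.
The dominant spike at lag 3 indicates a seasonal period of 3.

3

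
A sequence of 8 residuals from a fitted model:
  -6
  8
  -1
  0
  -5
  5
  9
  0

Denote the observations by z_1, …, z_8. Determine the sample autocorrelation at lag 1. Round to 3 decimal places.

Mean z̄ = (-6 + 8 − 1 + 0 − 5 + 5 + 9 + 0)/8 = 1.2500
Numerator Σ_{t=1}^{7}(z_t−z̄)(z_{t+1}−z̄) = -57.5625
Denominator Σ(z_t−z̄)² = 219.5000
r_1 = -57.5625 / 219.5000 = -0.262

-0.262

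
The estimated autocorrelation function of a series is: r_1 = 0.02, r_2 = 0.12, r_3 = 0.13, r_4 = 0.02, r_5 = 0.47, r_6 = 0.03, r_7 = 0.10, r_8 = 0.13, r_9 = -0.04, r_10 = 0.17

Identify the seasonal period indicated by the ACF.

5

The largest autocorrelation is r_5 = 0.47, with a weaker echo at lag 10 (0.17); the remaining lags stay at or below 0.13.
The dominant spike at lag 5 indicates a seasonal period of 5.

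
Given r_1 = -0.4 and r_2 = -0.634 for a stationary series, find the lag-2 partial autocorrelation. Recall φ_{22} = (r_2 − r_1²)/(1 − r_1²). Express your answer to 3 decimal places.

φ_{22} = (r_2 − r_1²) / (1 − r_1²)
r_1² = (-0.4)² = 0.16
Numerator = -0.634 − 0.1600 = -0.7940; denominator = 1 − 0.1600 = 0.8400
φ_{22} = -0.7940 / 0.8400 = -0.945

-0.945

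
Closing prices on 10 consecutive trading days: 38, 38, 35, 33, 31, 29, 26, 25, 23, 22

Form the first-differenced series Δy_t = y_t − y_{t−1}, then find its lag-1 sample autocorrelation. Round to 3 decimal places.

-0.374

First differences Δy: 0, -3, -2, -2, -2, -3, -1, -2, -1
Mean of differences = -1.7778
Numerator Σ(Δy_t−Δȳ)(Δy_{t+1}−Δȳ) = -2.8272
Denominator Σ(Δy_t−Δȳ)² = 7.5556
r_1(Δy) = -2.8272 / 7.5556 = -0.374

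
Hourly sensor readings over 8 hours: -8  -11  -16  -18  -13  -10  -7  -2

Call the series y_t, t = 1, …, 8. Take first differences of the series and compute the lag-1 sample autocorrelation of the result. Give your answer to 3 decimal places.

First differences Δy: -3, -5, -2, 5, 3, 3, 5
Mean of differences = 0.8571
Numerator Σ(Δy_t−Δȳ)(Δy_{t+1}−Δȳ) = 49.8367
Denominator Σ(Δy_t−Δȳ)² = 100.8571
r_1(Δy) = 49.8367 / 100.8571 = 0.494

0.494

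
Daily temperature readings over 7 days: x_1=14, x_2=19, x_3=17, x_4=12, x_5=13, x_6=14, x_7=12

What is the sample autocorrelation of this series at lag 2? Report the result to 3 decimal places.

-0.273

Mean x̄ = (14 + 19 + 17 + 12 + 13 + 14 + 12)/7 = 14.4286
Deviations from mean: -0.4286, 4.5714, 2.5714, -2.4286, -1.4286, -0.4286, -2.4286
Numerator Σ_{t=1}^{5}(x_t−x̄)(x_{t+2}−x̄) = -11.3673
Denominator Σ(x_t−x̄)² = 41.7143
r_2 = -11.3673 / 41.7143 = -0.273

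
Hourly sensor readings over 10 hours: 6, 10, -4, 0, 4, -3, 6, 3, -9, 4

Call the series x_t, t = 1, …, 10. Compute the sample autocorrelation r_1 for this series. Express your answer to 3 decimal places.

Mean x̄ = (6 + 10 − 4 + 0 + 4 − 3 + 6 + 3 − 9 + 4)/10 = 1.7000
Numerator Σ_{t=1}^{9}(x_t−x̄)(x_{t+1}−x̄) = -69.7900
Denominator Σ(x_t−x̄)² = 290.1000
r_1 = -69.7900 / 290.1000 = -0.241

-0.241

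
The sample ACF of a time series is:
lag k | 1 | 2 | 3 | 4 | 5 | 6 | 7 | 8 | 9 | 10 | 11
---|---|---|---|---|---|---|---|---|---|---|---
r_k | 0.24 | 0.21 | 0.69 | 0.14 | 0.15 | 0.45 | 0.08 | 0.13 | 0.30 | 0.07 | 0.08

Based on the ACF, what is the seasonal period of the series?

3

The largest autocorrelation is r_3 = 0.69, with weaker echoes at lags 6 (0.45) and 9 (0.30); the remaining lags stay at or below 0.24. The elevated value at lag 1 (0.24), dropping to 0.21 at lag 2, reflects decaying short-term dependence rather than seasonality.
The dominant spike at lag 3 indicates a seasonal period of 3.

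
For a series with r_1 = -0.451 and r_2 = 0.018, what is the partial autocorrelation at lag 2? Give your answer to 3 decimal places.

-0.233

φ_{22} = (r_2 − r_1²) / (1 − r_1²)
r_1² = (-0.451)² = 0.203401
Numerator = 0.018 − 0.2034 = -0.1854; denominator = 1 − 0.2034 = 0.7966
φ_{22} = -0.1854 / 0.7966 = -0.233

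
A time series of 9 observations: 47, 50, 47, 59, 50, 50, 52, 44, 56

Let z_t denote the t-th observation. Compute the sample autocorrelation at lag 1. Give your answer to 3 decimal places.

-0.444

Mean z̄ = (47 + 50 + 47 + 59 + 50 + 50 + 52 + 44 + 56)/9 = 50.5556
Numerator Σ_{t=1}^{8}(z_t−z̄)(z_{t+1}−z̄) = -76.4198
Denominator Σ(z_t−z̄)² = 172.2222
r_1 = -76.4198 / 172.2222 = -0.444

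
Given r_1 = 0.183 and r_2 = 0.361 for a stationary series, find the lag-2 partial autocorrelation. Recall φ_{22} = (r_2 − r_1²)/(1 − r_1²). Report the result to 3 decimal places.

φ_{22} = (r_2 − r_1²) / (1 − r_1²)
r_1² = (0.183)² = 0.033489
Numerator = 0.361 − 0.0335 = 0.3275; denominator = 1 − 0.0335 = 0.9665
φ_{22} = 0.3275 / 0.9665 = 0.339

0.339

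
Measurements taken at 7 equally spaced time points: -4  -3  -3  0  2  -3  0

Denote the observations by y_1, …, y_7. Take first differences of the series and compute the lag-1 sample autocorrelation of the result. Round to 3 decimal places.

First differences Δy: 1, 0, 3, 2, -5, 3
Mean of differences = 0.6667
Numerator Σ(Δy_t−Δȳ)(Δy_{t+1}−Δȳ) = -19.4444
Denominator Σ(Δy_t−Δȳ)² = 45.3333
r_1(Δy) = -19.4444 / 45.3333 = -0.429

-0.429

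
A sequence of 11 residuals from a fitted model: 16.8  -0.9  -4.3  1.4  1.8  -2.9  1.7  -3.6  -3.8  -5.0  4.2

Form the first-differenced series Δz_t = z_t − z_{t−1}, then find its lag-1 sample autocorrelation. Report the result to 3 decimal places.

-0.043

First differences Δz: -17.7, -3.4, 5.7, 0.4, -4.7, 4.6, -5.3, -0.2, -1.2, 9.2
Mean of differences = -1.2600
Numerator Σ(Δz_t−Δz̄)(Δz_{t+1}−Δz̄) = -21.2936
Denominator Σ(Δz_t−Δz̄)² = 499.0840
r_1(Δz) = -21.2936 / 499.0840 = -0.043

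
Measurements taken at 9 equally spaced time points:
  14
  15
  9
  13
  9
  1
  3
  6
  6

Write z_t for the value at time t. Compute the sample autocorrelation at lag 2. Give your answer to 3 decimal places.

0.145

Mean z̄ = (14 + 15 + 9 + 13 + 9 + 1 + 3 + 6 + 6)/9 = 8.4444
Numerator Σ_{t=1}^{7}(z_t−z̄)(z_{t+2}−z̄) = 27.8272
Denominator Σ(z_t−z̄)² = 192.2222
r_2 = 27.8272 / 192.2222 = 0.145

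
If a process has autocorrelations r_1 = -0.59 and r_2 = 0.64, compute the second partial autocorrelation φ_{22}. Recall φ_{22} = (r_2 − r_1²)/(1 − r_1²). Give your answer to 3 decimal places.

φ_{22} = (r_2 − r_1²) / (1 − r_1²)
r_1² = (-0.59)² = 0.3481
Numerator = 0.64 − 0.3481 = 0.2919; denominator = 1 − 0.3481 = 0.6519
φ_{22} = 0.2919 / 0.6519 = 0.448

0.448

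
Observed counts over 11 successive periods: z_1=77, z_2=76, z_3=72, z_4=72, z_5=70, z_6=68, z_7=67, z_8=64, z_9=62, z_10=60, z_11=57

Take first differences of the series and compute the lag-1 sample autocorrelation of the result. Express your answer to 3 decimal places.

First differences Δz: -1, -4, 0, -2, -2, -1, -3, -2, -2, -3
Mean of differences = -2.0000
Numerator Σ(Δz_t−Δz̄)(Δz_{t+1}−Δz̄) = -7.0000
Denominator Σ(Δz_t−Δz̄)² = 12.0000
r_1(Δz) = -7.0000 / 12.0000 = -0.583

-0.583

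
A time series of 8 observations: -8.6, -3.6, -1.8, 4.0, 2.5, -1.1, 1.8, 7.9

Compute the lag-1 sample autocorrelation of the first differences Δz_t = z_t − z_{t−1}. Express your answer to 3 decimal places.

First differences Δz: 5.0, 1.8, 5.8, -1.5, -3.6, 2.9, 6.1
Mean of differences = 2.3571
Numerator Σ(Δz_t−Δz̄)(Δz_{t+1}−Δz̄) = 5.1053
Denominator Σ(Δz_t−Δz̄)² = 83.8171
r_1(Δz) = 5.1053 / 83.8171 = 0.061

0.061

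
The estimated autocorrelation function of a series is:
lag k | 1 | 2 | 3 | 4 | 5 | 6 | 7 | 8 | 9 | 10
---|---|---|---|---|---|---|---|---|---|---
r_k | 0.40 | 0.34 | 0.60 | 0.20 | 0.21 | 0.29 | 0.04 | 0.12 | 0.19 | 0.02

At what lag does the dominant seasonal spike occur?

3

The largest autocorrelation is r_3 = 0.60; the remaining lags stay at or below 0.40. The elevated value at lag 1 (0.40), dropping to 0.34 at lag 2, reflects decaying short-term dependence rather than seasonality.
The dominant spike at lag 3 indicates a seasonal period of 3.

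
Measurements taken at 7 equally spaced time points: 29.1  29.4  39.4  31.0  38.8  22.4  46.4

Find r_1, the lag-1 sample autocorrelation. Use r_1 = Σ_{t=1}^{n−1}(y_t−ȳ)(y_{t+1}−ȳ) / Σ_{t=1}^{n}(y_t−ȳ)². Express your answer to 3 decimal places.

Mean ȳ = (29.1 + 29.4 + 39.4 + 31.0 + 38.8 + 22.4 + 46.4)/7 = 33.7857
Deviations from mean: -4.6857, -4.3857, 5.6143, -2.7857, 5.0143, -11.3857, 12.6143
Numerator Σ_{t=1}^{6}(y_t−ȳ)(y_{t+1}−ȳ) = -234.3945
Denominator Σ(y_t−ȳ)² = 394.3686
r_1 = -234.3945 / 394.3686 = -0.594

-0.594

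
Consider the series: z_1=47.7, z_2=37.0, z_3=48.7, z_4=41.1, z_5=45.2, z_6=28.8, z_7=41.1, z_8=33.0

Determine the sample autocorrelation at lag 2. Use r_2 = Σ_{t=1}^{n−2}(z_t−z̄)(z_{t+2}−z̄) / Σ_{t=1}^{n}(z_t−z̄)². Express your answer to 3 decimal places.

0.517

Mean z̄ = (47.7 + 37.0 + 48.7 + 41.1 + 45.2 + 28.8 + 41.1 + 33.0)/8 = 40.3250
Deviations from mean: 7.3750, -3.3250, 8.3750, 0.7750, 4.8750, -11.5250, 0.7750, -7.3250
Numerator Σ_{t=1}^{6}(z_t−z̄)(z_{t+2}−z̄) = 179.2838
Denominator Σ(z_t−z̄)² = 347.0350
r_2 = 179.2838 / 347.0350 = 0.517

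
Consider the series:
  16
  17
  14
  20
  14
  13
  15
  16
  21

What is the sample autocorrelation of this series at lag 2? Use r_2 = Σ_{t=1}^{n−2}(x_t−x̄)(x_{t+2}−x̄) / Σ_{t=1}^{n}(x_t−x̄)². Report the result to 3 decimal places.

-0.104

Mean x̄ = (16 + 17 + 14 + 20 + 14 + 13 + 15 + 16 + 21)/9 = 16.2222
Numerator Σ_{t=1}^{7}(x_t−x̄)(x_{t+2}−x̄) = -6.2099
Denominator Σ(x_t−x̄)² = 59.5556
r_2 = -6.2099 / 59.5556 = -0.104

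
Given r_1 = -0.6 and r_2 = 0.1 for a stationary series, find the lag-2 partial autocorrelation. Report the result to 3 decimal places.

φ_{22} = (r_2 − r_1²) / (1 − r_1²)
r_1² = (-0.6)² = 0.36
Numerator = 0.1 − 0.3600 = -0.2600; denominator = 1 − 0.3600 = 0.6400
φ_{22} = -0.2600 / 0.6400 = -0.406

-0.406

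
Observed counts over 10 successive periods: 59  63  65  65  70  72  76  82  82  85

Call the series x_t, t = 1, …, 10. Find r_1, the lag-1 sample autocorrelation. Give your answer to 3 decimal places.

Mean x̄ = (59 + 63 + 65 + 65 + 70 + 72 + 76 + 82 + 82 + 85)/10 = 71.9000
Numerator Σ_{t=1}^{9}(x_t−x̄)(x_{t+1}−x̄) = 512.8900
Denominator Σ(x_t−x̄)² = 736.9000
r_1 = 512.8900 / 736.9000 = 0.696

0.696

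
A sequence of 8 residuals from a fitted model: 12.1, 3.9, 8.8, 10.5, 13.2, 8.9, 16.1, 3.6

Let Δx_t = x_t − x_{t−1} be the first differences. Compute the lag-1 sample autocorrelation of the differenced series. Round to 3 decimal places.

First differences Δx: -8.2, 4.9, 1.7, 2.7, -4.3, 7.2, -12.5
Mean of differences = -1.2143
Numerator Σ(Δx_t−Δx̄)(Δx_{t+1}−Δx̄) = -146.4902
Denominator Σ(Δx_t−Δx̄)² = 317.6886
r_1(Δx) = -146.4902 / 317.6886 = -0.461

-0.461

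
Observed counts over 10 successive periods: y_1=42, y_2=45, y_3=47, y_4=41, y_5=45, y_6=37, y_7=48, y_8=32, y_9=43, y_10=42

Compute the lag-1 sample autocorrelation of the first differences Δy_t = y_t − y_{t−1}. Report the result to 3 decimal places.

-0.817

First differences Δy: 3, 2, -6, 4, -8, 11, -16, 11, -1
Mean of differences = 0.0000
Numerator Σ(Δy_t−Δȳ)(Δy_{t+1}−Δȳ) = -513.0000
Denominator Σ(Δy_t−Δȳ)² = 628.0000
r_1(Δy) = -513.0000 / 628.0000 = -0.817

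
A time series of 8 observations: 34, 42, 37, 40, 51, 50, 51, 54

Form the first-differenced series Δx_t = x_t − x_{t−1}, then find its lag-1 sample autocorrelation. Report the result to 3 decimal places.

First differences Δx: 8, -5, 3, 11, -1, 1, 3
Mean of differences = 2.8571
Numerator Σ(Δx_t−Δx̄)(Δx_{t+1}−Δx̄) = -64.8776
Denominator Σ(Δx_t−Δx̄)² = 172.8571
r_1(Δx) = -64.8776 / 172.8571 = -0.375

-0.375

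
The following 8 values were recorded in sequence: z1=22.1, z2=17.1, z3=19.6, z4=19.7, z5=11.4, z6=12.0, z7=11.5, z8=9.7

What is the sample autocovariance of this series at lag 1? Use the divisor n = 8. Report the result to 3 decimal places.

8.558

Mean z̄ = (22.1 + 17.1 + 19.6 + 19.7 + 11.4 + 12.0 + 11.5 + 9.7)/8 = 15.3875
Deviations: 6.7125, 1.7125, 4.2125, 4.3125, -3.9875, -3.3875, -3.8875, -5.6875
Σ_{t=1}^{7}(z_t−z̄)(z_{t+1}−z̄) = 68.4661
γ_1 = 68.4661 / 8 = 8.558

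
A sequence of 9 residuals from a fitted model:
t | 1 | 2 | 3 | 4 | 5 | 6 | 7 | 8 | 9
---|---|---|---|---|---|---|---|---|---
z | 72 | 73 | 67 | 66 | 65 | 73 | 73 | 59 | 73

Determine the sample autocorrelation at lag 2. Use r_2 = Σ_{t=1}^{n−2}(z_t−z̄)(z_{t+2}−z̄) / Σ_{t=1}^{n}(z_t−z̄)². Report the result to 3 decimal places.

Mean z̄ = (72 + 73 + 67 + 66 + 65 + 73 + 73 + 59 + 73)/9 = 69.0000
Σ(z_t−z̄)(z_{t+2}−z̄) = (-6.0000) + (-12.0000) + (8.0000) + (-12.0000) + (-16.0000) + (-40.0000) + (16.0000) = -62.0000
Denominator Σ(z_t−z̄)² = 202.0000
r_2 = -62.0000 / 202.0000 = -0.307

-0.307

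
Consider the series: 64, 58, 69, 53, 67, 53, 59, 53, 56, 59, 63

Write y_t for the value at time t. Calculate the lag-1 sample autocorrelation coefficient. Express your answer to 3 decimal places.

Mean ȳ = (64 + 58 + 69 + 53 + 67 + 53 + 59 + 53 + 56 + 59 + 63)/11 = 59.4545
Numerator Σ_{t=1}^{10}(y_t−ȳ)(y_{t+1}−ȳ) = -151.3884
Denominator Σ(y_t−ȳ)² = 320.7273
r_1 = -151.3884 / 320.7273 = -0.472

-0.472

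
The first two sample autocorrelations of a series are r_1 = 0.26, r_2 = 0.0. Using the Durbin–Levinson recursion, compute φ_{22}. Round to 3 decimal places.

-0.073

φ_{22} = (r_2 − r_1²) / (1 − r_1²)
r_1² = (0.26)² = 0.0676
Numerator = 0.0 − 0.0676 = -0.0676; denominator = 1 − 0.0676 = 0.9324
φ_{22} = -0.0676 / 0.9324 = -0.073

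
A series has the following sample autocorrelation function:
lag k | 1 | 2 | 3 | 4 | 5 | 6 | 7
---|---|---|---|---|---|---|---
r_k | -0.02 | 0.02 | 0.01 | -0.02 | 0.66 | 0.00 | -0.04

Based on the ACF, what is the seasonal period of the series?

The largest autocorrelation is r_5 = 0.66; the remaining lags stay at or below 0.02.
The dominant spike at lag 5 indicates a seasonal period of 5.

5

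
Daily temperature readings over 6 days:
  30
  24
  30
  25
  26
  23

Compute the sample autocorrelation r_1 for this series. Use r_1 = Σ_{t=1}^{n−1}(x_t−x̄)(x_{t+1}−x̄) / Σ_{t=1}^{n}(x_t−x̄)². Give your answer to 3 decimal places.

-0.451

Mean x̄ = (30 + 24 + 30 + 25 + 26 + 23)/6 = 26.3333
Deviations from mean: 3.6667, -2.3333, 3.6667, -1.3333, -0.3333, -3.3333
Numerator Σ_{t=1}^{5}(x_t−x̄)(x_{t+1}−x̄) = -20.4444
Denominator Σ(x_t−x̄)² = 45.3333
r_1 = -20.4444 / 45.3333 = -0.451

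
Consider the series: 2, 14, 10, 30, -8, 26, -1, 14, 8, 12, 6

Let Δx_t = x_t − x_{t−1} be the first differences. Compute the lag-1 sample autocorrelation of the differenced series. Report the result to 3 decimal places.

-0.867

First differences Δx: 12, -4, 20, -38, 34, -27, 15, -6, 4, -6
Mean of differences = 0.4000
Numerator Σ(Δx_t−Δx̄)(Δx_{t+1}−Δx̄) = -3640.3600
Denominator Σ(Δx_t−Δx̄)² = 4200.4000
r_1(Δx) = -3640.3600 / 4200.4000 = -0.867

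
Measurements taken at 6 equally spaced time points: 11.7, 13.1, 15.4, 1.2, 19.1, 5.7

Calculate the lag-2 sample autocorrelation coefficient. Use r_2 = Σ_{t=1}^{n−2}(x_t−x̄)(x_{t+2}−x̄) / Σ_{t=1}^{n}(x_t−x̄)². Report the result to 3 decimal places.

0.328

Mean x̄ = (11.7 + 13.1 + 15.4 + 1.2 + 19.1 + 5.7)/6 = 11.0333
Deviations from mean: 0.6667, 2.0667, 4.3667, -9.8333, 8.0667, -5.3333
Σ(x_t−x̄)(x_{t+2}−x̄) = (2.9111) + (-20.3222) + (35.2244) + (52.4444) = 70.2578
Denominator Σ(x_t−x̄)² = 213.9933
r_2 = 70.2578 / 213.9933 = 0.328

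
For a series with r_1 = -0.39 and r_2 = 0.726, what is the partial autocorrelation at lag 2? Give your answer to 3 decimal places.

φ_{22} = (r_2 − r_1²) / (1 − r_1²)
r_1² = (-0.39)² = 0.1521
Numerator = 0.726 − 0.1521 = 0.5739; denominator = 1 − 0.1521 = 0.8479
φ_{22} = 0.5739 / 0.8479 = 0.677

0.677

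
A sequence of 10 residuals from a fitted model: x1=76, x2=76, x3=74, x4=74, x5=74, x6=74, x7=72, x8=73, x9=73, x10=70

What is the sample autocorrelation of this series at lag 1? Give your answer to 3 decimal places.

0.354

Mean x̄ = (76 + 76 + 74 + 74 + 74 + 74 + 72 + 73 + 73 + 70)/10 = 73.6000
Numerator Σ_{t=1}^{9}(x_t−x̄)(x_{t+1}−x̄) = 10.0400
Denominator Σ(x_t−x̄)² = 28.4000
r_1 = 10.0400 / 28.4000 = 0.354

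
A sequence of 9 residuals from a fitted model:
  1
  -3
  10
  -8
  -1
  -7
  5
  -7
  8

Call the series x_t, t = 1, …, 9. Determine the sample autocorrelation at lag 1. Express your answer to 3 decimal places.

Mean x̄ = (1 − 3 + 10 − 8 − 1 − 7 + 5 − 7 + 8)/9 = -0.2222
Numerator Σ_{t=1}^{8}(x_t−x̄)(x_{t+1}−x̄) = -226.4938
Denominator Σ(x_t−x̄)² = 361.5556
r_1 = -226.4938 / 361.5556 = -0.626

-0.626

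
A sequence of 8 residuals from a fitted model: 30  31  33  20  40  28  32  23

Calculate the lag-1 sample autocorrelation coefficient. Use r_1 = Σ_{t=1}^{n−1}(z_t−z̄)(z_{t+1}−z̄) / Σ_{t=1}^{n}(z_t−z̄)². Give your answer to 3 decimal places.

-0.615

Mean z̄ = (30 + 31 + 33 + 20 + 40 + 28 + 32 + 23)/8 = 29.6250
Numerator Σ_{t=1}^{7}(z_t−z̄)(z_{t+1}−z̄) = -163.6406
Denominator Σ(z_t−z̄)² = 265.8750
r_1 = -163.6406 / 265.8750 = -0.615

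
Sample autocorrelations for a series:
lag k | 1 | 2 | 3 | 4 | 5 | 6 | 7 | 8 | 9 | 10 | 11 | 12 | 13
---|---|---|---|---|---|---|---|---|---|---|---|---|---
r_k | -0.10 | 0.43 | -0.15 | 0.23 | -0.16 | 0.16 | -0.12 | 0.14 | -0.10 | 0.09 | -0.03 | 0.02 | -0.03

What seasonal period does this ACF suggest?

The largest autocorrelation is r_2 = 0.43, with weaker echoes at lags 4 (0.23) and 6 (0.16); the remaining lags stay at or below 0.14.
The dominant spike at lag 2 indicates a seasonal period of 2.

2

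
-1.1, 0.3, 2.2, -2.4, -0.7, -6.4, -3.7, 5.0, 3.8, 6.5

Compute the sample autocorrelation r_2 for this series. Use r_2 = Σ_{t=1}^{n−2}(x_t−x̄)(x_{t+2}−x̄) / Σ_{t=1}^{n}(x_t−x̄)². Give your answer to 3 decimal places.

0.011

Mean x̄ = (-1.1 + 0.3 + 2.2 − 2.4 − 0.7 − 6.4 − 3.7 + 5.0 + 3.8 + 6.5)/10 = 0.3500
Numerator Σ_{t=1}^{8}(x_t−x̄)(x_{t+2}−x̄) = 1.5650
Denominator Σ(x_t−x̄)² = 147.5050
r_2 = 1.5650 / 147.5050 = 0.011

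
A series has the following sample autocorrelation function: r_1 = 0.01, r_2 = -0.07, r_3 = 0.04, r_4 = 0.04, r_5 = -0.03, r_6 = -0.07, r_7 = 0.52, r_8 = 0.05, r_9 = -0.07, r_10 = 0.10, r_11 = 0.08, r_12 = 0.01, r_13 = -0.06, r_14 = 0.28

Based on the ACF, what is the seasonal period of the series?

7

The largest autocorrelation is r_7 = 0.52, with a weaker echo at lag 14 (0.28); the remaining lags stay at or below 0.10.
The dominant spike at lag 7 indicates a seasonal period of 7.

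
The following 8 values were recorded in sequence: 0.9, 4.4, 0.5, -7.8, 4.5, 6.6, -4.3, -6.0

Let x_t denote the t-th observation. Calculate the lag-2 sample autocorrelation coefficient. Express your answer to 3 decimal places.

Mean x̄ = (0.9 + 4.4 + 0.5 − 7.8 + 4.5 + 6.6 − 4.3 − 6.0)/8 = -0.1500
Deviations from mean: 1.0500, 4.5500, 0.6500, -7.6500, 4.6500, 6.7500, -4.1500, -5.8500
Numerator Σ_{t=1}^{6}(x_t−x̄)(x_{t+2}−x̄) = -141.5250
Denominator Σ(x_t−x̄)² = 199.3800
r_2 = -141.5250 / 199.3800 = -0.710

-0.710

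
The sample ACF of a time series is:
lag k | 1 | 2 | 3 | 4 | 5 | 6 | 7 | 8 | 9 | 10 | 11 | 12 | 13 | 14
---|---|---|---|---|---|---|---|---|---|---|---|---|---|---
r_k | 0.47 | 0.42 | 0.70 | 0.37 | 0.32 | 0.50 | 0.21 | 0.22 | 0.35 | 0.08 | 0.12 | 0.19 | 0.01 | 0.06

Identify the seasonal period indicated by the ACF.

3

The largest autocorrelation is r_3 = 0.70, with a weaker echo at lag 6 (0.50); the remaining lags stay at or below 0.47. The elevated value at lag 1 (0.47), dropping to 0.42 at lag 2, reflects decaying short-term dependence rather than seasonality.
The dominant spike at lag 3 indicates a seasonal period of 3.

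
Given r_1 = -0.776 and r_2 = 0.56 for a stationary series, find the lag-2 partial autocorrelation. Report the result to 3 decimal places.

-0.106

φ_{22} = (r_2 − r_1²) / (1 − r_1²)
r_1² = (-0.776)² = 0.602176
Numerator = 0.56 − 0.6022 = -0.0422; denominator = 1 − 0.6022 = 0.3978
φ_{22} = -0.0422 / 0.3978 = -0.106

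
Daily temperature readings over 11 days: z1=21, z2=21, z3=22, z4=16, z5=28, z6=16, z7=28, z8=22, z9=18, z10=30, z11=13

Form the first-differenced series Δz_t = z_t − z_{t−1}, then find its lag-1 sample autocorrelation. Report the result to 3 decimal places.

First differences Δz: 0, 1, -6, 12, -12, 12, -6, -4, 12, -17
Mean of differences = -0.8000
Numerator Σ(Δz_t−Δz̄)(Δz_{t+1}−Δz̄) = -659.4400
Denominator Σ(Δz_t−Δz̄)² = 947.6000
r_1(Δz) = -659.4400 / 947.6000 = -0.696

-0.696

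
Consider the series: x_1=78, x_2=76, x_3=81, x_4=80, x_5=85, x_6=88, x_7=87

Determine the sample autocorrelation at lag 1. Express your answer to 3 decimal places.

0.583

Mean x̄ = (78 + 76 + 81 + 80 + 85 + 88 + 87)/7 = 82.1429
Deviations from mean: -4.1429, -6.1429, -1.1429, -2.1429, 2.8571, 5.8571, 4.8571
Numerator Σ_{t=1}^{6}(x_t−x̄)(x_{t+1}−x̄) = 73.9796
Denominator Σ(x_t−x̄)² = 126.8571
r_1 = 73.9796 / 126.8571 = 0.583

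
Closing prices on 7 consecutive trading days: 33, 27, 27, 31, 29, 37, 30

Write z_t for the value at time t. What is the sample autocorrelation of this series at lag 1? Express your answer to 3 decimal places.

Mean z̄ = (33 + 27 + 27 + 31 + 29 + 37 + 30)/7 = 30.5714
Deviations from mean: 2.4286, -3.5714, -3.5714, 0.4286, -1.5714, 6.4286, -0.5714
Σ(z_t−z̄)(z_{t+1}−z̄) = (-8.6735) + (12.7551) + (-1.5306) + (-0.6735) + (-10.1020) + (-3.6735) = -11.8980
Denominator Σ(z_t−z̄)² = 75.7143
r_1 = -11.8980 / 75.7143 = -0.157

-0.157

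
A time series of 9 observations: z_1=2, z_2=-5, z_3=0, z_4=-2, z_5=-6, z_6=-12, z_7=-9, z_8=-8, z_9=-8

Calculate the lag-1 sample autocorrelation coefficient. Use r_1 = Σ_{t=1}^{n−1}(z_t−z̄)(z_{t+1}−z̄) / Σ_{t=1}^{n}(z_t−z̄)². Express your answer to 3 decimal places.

Mean z̄ = (2 − 5 + 0 − 2 − 6 − 12 − 9 − 8 − 8)/9 = -5.3333
Numerator Σ_{t=1}^{8}(z_t−z̄)(z_{t+1}−z̄) = 65.5556
Denominator Σ(z_t−z̄)² = 166.0000
r_1 = 65.5556 / 166.0000 = 0.395

0.395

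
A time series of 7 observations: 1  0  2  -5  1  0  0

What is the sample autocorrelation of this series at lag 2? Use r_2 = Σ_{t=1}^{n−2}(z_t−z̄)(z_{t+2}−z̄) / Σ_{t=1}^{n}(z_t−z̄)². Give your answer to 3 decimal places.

Mean z̄ = (1 + 0 + 2 − 5 + 1 + 0 + 0)/7 = -0.1429
Deviations from mean: 1.1429, 0.1429, 2.1429, -4.8571, 1.1429, 0.1429, 0.1429
Σ(z_t−z̄)(z_{t+2}−z̄) = (2.4490) + (-0.6939) + (2.4490) + (-0.6939) + (0.1633) = 3.6735
Denominator Σ(z_t−z̄)² = 30.8571
r_2 = 3.6735 / 30.8571 = 0.119

0.119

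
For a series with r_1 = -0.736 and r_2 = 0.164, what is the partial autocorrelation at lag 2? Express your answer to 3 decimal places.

-0.824

φ_{22} = (r_2 − r_1²) / (1 − r_1²)
r_1² = (-0.736)² = 0.541696
Numerator = 0.164 − 0.5417 = -0.3777; denominator = 1 − 0.5417 = 0.4583
φ_{22} = -0.3777 / 0.4583 = -0.824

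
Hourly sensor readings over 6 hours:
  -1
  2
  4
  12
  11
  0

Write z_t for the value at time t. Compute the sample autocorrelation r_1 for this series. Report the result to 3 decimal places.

Mean z̄ = (-1 + 2 + 4 + 12 + 11 + 0)/6 = 4.6667
Deviations from mean: -5.6667, -2.6667, -0.6667, 7.3333, 6.3333, -4.6667
Σ(z_t−z̄)(z_{t+1}−z̄) = (15.1111) + (1.7778) + (-4.8889) + (46.4444) + (-29.5556) = 28.8889
Denominator Σ(z_t−z̄)² = 155.3333
r_1 = 28.8889 / 155.3333 = 0.186

0.186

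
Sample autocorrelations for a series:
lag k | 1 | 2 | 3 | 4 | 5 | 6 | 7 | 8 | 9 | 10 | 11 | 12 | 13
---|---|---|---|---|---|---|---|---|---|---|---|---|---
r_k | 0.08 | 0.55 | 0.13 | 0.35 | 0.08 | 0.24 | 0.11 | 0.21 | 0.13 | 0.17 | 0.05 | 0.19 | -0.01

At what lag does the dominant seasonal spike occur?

2

The largest autocorrelation is r_2 = 0.55, with weaker echoes at lags 4 (0.35), 6 (0.24), 8 (0.21), 10 (0.17) and 12 (0.19); the remaining lags stay at or below 0.13.
The dominant spike at lag 2 indicates a seasonal period of 2.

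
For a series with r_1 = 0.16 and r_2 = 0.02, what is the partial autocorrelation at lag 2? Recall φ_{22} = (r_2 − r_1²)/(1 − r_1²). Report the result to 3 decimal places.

-0.006

φ_{22} = (r_2 − r_1²) / (1 − r_1²)
r_1² = (0.16)² = 0.0256
Numerator = 0.02 − 0.0256 = -0.0056; denominator = 1 − 0.0256 = 0.9744
φ_{22} = -0.0056 / 0.9744 = -0.006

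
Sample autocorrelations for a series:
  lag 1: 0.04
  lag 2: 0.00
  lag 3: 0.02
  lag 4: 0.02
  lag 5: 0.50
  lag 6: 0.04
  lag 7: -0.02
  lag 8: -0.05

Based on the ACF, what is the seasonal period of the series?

5

The largest autocorrelation is r_5 = 0.50; the remaining lags stay at or below 0.04.
The dominant spike at lag 5 indicates a seasonal period of 5.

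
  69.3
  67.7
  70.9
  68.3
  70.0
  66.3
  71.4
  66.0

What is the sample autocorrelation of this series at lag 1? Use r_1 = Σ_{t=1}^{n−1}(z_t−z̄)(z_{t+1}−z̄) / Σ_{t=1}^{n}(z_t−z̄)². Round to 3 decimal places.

Mean z̄ = (69.3 + 67.7 + 70.9 + 68.3 + 70.0 + 66.3 + 71.4 + 66.0)/8 = 68.7375
Deviations from mean: 0.5625, -1.0375, 2.1625, -0.4375, 1.2625, -2.4375, 2.6625, -2.7375
Numerator Σ_{t=1}^{7}(z_t−z̄)(z_{t+1}−z̄) = -21.1814
Denominator Σ(z_t−z̄)² = 28.3788
r_1 = -21.1814 / 28.3788 = -0.746

-0.746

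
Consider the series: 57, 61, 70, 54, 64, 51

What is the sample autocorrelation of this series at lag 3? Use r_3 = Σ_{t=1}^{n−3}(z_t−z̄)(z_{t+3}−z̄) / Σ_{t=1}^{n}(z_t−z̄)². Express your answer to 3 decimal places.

-0.285

Mean z̄ = (57 + 61 + 70 + 54 + 64 + 51)/6 = 59.5000
Σ(z_t−z̄)(z_{t+3}−z̄) = (13.7500) + (6.7500) + (-89.2500) = -68.7500
Denominator Σ(z_t−z̄)² = 241.5000
r_3 = -68.7500 / 241.5000 = -0.285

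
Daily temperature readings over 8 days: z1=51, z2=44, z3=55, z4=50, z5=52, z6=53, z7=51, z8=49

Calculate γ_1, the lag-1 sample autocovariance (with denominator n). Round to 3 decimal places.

-3.939

Mean z̄ = (51 + 44 + 55 + 50 + 52 + 53 + 51 + 49)/8 = 50.6250
Σ_{t=1}^{7}(z_t−z̄)(z_{t+1}−z̄) = -31.5156
γ_1 = -31.5156 / 8 = -3.939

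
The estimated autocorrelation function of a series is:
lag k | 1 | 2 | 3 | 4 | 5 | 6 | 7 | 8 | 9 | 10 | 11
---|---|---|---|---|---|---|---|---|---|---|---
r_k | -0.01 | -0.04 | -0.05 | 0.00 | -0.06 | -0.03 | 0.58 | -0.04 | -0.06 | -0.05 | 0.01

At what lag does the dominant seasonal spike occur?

The largest autocorrelation is r_7 = 0.58; the remaining lags stay at or below 0.01.
The dominant spike at lag 7 indicates a seasonal period of 7.

7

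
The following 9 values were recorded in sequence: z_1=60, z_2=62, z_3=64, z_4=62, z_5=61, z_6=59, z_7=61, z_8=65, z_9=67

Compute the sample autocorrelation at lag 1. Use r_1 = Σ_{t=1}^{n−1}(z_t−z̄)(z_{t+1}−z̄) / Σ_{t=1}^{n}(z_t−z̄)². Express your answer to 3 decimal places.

0.344

Mean z̄ = (60 + 62 + 64 + 62 + 61 + 59 + 61 + 65 + 67)/9 = 62.3333
Numerator Σ_{t=1}^{8}(z_t−z̄)(z_{t+1}−z̄) = 17.8889
Denominator Σ(z_t−z̄)² = 52.0000
r_1 = 17.8889 / 52.0000 = 0.344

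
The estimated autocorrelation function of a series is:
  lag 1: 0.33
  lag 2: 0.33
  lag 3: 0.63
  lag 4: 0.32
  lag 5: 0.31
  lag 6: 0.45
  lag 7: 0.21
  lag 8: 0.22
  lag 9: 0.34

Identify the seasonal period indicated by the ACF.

3

The largest autocorrelation is r_3 = 0.63, with weaker echoes at lags 6 (0.45) and 9 (0.34); the remaining lags stay at or below 0.33.
The dominant spike at lag 3 indicates a seasonal period of 3.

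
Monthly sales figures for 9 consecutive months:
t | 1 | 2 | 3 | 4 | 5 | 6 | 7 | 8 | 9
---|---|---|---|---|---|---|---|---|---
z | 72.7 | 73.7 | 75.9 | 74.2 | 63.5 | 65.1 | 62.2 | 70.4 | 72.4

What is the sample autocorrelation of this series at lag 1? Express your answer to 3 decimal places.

Mean z̄ = (72.7 + 73.7 + 75.9 + 74.2 + 63.5 + 65.1 + 62.2 + 70.4 + 72.4)/9 = 70.0111
Numerator Σ_{t=1}^{8}(z_t−z̄)(z_{t+1}−z̄) = 97.2654
Denominator Σ(z_t−z̄)² = 206.4489
r_1 = 97.2654 / 206.4489 = 0.471

0.471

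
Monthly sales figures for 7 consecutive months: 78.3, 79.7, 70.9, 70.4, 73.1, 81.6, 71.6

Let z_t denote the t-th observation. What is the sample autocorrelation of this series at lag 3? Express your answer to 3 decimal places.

-0.271

Mean z̄ = (78.3 + 79.7 + 70.9 + 70.4 + 73.1 + 81.6 + 71.6)/7 = 75.0857
Numerator Σ_{t=1}^{4}(z_t−z̄)(z_{t+3}−z̄) = -35.1578
Denominator Σ(z_t−z̄)² = 129.6286
r_3 = -35.1578 / 129.6286 = -0.271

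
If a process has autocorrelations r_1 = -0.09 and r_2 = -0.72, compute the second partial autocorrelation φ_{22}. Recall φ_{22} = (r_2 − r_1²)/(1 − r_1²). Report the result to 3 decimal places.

φ_{22} = (r_2 − r_1²) / (1 − r_1²)
r_1² = (-0.09)² = 0.0081
Numerator = -0.72 − 0.0081 = -0.7281; denominator = 1 − 0.0081 = 0.9919
φ_{22} = -0.7281 / 0.9919 = -0.734

-0.734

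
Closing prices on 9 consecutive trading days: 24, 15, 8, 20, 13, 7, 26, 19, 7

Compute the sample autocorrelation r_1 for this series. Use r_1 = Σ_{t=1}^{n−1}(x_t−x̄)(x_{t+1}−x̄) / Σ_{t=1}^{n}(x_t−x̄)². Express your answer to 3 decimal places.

-0.252

Mean x̄ = (24 + 15 + 8 + 20 + 13 + 7 + 26 + 19 + 7)/9 = 15.4444
Numerator Σ_{t=1}^{8}(x_t−x̄)(x_{t+1}−x̄) = -106.5309
Denominator Σ(x_t−x̄)² = 422.2222
r_1 = -106.5309 / 422.2222 = -0.252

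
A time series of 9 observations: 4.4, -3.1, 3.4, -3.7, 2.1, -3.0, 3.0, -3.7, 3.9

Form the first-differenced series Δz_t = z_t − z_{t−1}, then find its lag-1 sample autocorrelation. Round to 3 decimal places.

First differences Δz: -7.5, 6.5, -7.1, 5.8, -5.1, 6.0, -6.7, 7.6
Mean of differences = -0.0625
Numerator Σ(Δz_t−Δz̄)(Δz_{t+1}−Δz̄) = -287.4214
Denominator Σ(Δz_t−Δz̄)² = 347.1788
r_1(Δz) = -287.4214 / 347.1788 = -0.828

-0.828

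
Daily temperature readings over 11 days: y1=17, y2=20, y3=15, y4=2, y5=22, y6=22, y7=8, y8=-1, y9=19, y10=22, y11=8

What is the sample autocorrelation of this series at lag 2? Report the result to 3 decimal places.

-0.717

Mean ȳ = (17 + 20 + 15 + 2 + 22 + 22 + 8 − 1 + 19 + 22 + 8)/11 = 14.0000
Numerator Σ_{t=1}^{9}(y_t−ȳ)(y_{t+2}−ȳ) = -505.0000
Denominator Σ(y_t−ȳ)² = 704.0000
r_2 = -505.0000 / 704.0000 = -0.717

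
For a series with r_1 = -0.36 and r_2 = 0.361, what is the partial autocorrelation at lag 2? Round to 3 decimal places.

φ_{22} = (r_2 − r_1²) / (1 − r_1²)
r_1² = (-0.36)² = 0.1296
Numerator = 0.361 − 0.1296 = 0.2314; denominator = 1 − 0.1296 = 0.8704
φ_{22} = 0.2314 / 0.8704 = 0.266

0.266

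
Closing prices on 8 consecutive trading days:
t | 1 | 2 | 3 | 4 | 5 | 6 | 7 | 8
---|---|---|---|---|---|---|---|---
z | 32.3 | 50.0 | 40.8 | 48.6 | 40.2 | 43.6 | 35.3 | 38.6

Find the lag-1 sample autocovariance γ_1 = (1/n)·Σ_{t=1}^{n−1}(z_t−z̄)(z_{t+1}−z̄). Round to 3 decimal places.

Mean z̄ = (32.3 + 50.0 + 40.8 + 48.6 + 40.2 + 43.6 + 35.3 + 38.6)/8 = 41.1750
Deviations: -8.8750, 8.8250, -0.3750, 7.4250, -0.9750, 2.4250, -5.8750, -2.5750
Σ_{t=1}^{7}(z_t−z̄)(z_{t+1}−z̄) = -93.1381
γ_1 = -93.1381 / 8 = -11.642

-11.642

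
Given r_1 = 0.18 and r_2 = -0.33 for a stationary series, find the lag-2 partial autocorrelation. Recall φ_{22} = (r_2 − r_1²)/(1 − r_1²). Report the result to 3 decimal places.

-0.375

φ_{22} = (r_2 − r_1²) / (1 − r_1²)
r_1² = (0.18)² = 0.0324
Numerator = -0.33 − 0.0324 = -0.3624; denominator = 1 − 0.0324 = 0.9676
φ_{22} = -0.3624 / 0.9676 = -0.375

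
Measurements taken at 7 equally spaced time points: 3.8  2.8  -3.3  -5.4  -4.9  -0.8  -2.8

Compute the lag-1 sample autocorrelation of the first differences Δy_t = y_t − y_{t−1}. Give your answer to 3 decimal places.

0.116

First differences Δy: -1.0, -6.1, -2.1, 0.5, 4.1, -2.0
Mean of differences = -1.1000
Numerator Σ(Δy_t−Δȳ)(Δy_{t+1}−Δȳ) = 6.5400
Denominator Σ(Δy_t−Δȳ)² = 56.4200
r_1(Δy) = 6.5400 / 56.4200 = 0.116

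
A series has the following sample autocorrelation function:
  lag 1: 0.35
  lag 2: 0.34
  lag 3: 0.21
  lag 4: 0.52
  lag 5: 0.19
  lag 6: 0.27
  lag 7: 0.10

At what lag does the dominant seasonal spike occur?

4

The largest autocorrelation is r_4 = 0.52; the remaining lags stay at or below 0.35. The elevated value at lag 1 (0.35), dropping to 0.34 at lag 2, reflects decaying short-term dependence rather than seasonality.
The dominant spike at lag 4 indicates a seasonal period of 4.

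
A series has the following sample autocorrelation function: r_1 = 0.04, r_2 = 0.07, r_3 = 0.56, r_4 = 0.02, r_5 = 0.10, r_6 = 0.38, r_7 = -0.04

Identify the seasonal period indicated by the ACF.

The largest autocorrelation is r_3 = 0.56, with a weaker echo at lag 6 (0.38); the remaining lags stay at or below 0.10.
The dominant spike at lag 3 indicates a seasonal period of 3.

3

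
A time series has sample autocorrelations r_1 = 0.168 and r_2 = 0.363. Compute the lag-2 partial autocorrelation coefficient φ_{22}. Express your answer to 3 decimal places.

φ_{22} = (r_2 − r_1²) / (1 − r_1²)
r_1² = (0.168)² = 0.028224
Numerator = 0.363 − 0.0282 = 0.3348; denominator = 1 − 0.0282 = 0.9718
φ_{22} = 0.3348 / 0.9718 = 0.344

0.344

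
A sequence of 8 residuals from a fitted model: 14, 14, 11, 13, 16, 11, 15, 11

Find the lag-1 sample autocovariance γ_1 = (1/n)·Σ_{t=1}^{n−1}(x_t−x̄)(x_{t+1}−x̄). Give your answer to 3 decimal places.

-1.908

Mean x̄ = (14 + 14 + 11 + 13 + 16 + 11 + 15 + 11)/8 = 13.1250
Deviations: 0.8750, 0.8750, -2.1250, -0.1250, 2.8750, -2.1250, 1.8750, -2.1250
Σ_{t=1}^{7}(x_t−x̄)(x_{t+1}−x̄) = -15.2656
γ_1 = -15.2656 / 8 = -1.908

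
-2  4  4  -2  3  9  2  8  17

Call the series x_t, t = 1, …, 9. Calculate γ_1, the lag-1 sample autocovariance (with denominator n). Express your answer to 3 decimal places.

3.822

Mean x̄ = (-2 + 4 + 4 − 2 + 3 + 9 + 2 + 8 + 17)/9 = 4.7778
Σ_{t=1}^{8}(x_t−x̄)(x_{t+1}−x̄) = 34.3951
γ_1 = 34.3951 / 9 = 3.822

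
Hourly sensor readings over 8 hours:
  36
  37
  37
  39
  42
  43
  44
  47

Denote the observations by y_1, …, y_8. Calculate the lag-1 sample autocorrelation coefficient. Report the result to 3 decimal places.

Mean ȳ = (36 + 37 + 37 + 39 + 42 + 43 + 44 + 47)/8 = 40.6250
Numerator Σ_{t=1}^{7}(y_t−ȳ)(y_{t+1}−ȳ) = 66.3594
Denominator Σ(y_t−ȳ)² = 109.8750
r_1 = 66.3594 / 109.8750 = 0.604

0.604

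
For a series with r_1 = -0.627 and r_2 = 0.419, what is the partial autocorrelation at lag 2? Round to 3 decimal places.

φ_{22} = (r_2 − r_1²) / (1 − r_1²)
r_1² = (-0.627)² = 0.393129
Numerator = 0.419 − 0.3931 = 0.0259; denominator = 1 − 0.3931 = 0.6069
φ_{22} = 0.0259 / 0.6069 = 0.043

0.043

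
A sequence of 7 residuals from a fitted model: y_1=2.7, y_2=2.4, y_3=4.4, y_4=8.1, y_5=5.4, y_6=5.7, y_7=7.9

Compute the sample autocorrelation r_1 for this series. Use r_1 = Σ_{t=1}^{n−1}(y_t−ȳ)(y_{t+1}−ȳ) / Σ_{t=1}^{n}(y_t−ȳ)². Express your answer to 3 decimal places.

0.291

Mean ȳ = (2.7 + 2.4 + 4.4 + 8.1 + 5.4 + 5.7 + 7.9)/7 = 5.2286
Σ(y_t−ȳ)(y_{t+1}−ȳ) = (7.1522) + (2.3437) + (-2.3792) + (0.4922) + (0.0808) + (1.2594) = 8.9492
Denominator Σ(y_t−ȳ)² = 30.7143
r_1 = 8.9492 / 30.7143 = 0.291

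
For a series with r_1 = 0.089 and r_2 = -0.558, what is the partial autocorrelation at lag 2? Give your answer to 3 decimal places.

-0.570

φ_{22} = (r_2 − r_1²) / (1 − r_1²)
r_1² = (0.089)² = 0.007921
Numerator = -0.558 − 0.0079 = -0.5659; denominator = 1 − 0.0079 = 0.9921
φ_{22} = -0.5659 / 0.9921 = -0.570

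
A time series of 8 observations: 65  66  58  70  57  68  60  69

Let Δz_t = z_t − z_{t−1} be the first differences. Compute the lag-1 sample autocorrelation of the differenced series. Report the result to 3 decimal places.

First differences Δz: 1, -8, 12, -13, 11, -8, 9
Mean of differences = 0.5714
Numerator Σ(Δz_t−Δz̄)(Δz_{t+1}−Δz̄) = -559.8980
Denominator Σ(Δz_t−Δz̄)² = 641.7143
r_1(Δz) = -559.8980 / 641.7143 = -0.873

-0.873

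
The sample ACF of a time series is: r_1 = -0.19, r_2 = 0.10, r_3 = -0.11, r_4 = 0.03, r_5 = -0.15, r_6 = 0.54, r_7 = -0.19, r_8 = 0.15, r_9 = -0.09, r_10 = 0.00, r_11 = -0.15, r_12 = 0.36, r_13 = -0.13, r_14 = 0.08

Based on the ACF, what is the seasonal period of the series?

The largest autocorrelation is r_6 = 0.54, with a weaker echo at lag 12 (0.36); the remaining lags stay at or below 0.15.
The dominant spike at lag 6 indicates a seasonal period of 6.

6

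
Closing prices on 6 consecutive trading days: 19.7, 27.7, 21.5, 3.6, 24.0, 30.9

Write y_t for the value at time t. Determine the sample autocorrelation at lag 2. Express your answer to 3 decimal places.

Mean ȳ = (19.7 + 27.7 + 21.5 + 3.6 + 24.0 + 30.9)/6 = 21.2333
Deviations from mean: -1.5333, 6.4667, 0.2667, -17.6333, 2.7667, 9.6667
Σ(y_t−ȳ)(y_{t+2}−ȳ) = (-0.4089) + (-114.0289) + (0.7378) + (-170.4556) = -284.1556
Denominator Σ(y_t−ȳ)² = 456.2733
r_2 = -284.1556 / 456.2733 = -0.623

-0.623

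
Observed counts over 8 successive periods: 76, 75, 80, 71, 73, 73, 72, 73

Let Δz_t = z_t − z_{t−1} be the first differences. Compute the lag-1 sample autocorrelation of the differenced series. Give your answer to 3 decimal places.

First differences Δz: -1, 5, -9, 2, 0, -1, 1
Mean of differences = -0.4286
Numerator Σ(Δz_t−Δz̄)(Δz_{t+1}−Δz̄) = -70.4694
Denominator Σ(Δz_t−Δz̄)² = 111.7143
r_1(Δz) = -70.4694 / 111.7143 = -0.631

-0.631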